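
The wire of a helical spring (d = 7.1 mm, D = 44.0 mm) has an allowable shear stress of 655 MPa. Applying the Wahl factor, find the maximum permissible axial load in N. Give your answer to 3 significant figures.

C = D/d = 44.0/7.1 = 6.1972
K_W = (4C−1)/(4C−4) + 0.615/C = 23.789/20.789 + 0.0992 = 1.2435
τ_max = K·8FD/(πd³) → F_max = τ_allow·πd³/(8DK)
F_max = 655·π·7.1³/(8·44.0·1.2435) = 7.3649e+05/437.73 = 1682.5 N

1680 N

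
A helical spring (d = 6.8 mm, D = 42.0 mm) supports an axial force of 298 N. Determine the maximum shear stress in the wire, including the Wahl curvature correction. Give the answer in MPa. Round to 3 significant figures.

Spring index C = D/d = 42.0/6.8 = 6.1765
K_W = (4C−1)/(4C−4) + 0.615/C = 23.706/20.706 + 0.0996 = 1.2445
τ₀ = 8FD/(πd³) = 8·298·42.0/(π·6.8³) = 100128/987.82 = 101.36 MPa
τ_max = K·τ₀ = 1.2445 × 101.36 = 126.14 MPa

126 MPa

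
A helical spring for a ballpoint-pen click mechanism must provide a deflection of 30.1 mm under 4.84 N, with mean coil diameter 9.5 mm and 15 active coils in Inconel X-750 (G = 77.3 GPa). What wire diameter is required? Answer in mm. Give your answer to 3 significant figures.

0.680 mm

Required rate k = F/δ = 4.84/30.1 = 0.1608 N/mm
d = (8D³N_a·k / G)^(1/4) = (8·9.5³·15·0.1608 / (77.3×10³))^0.25
  = (0.21402)^0.25 = 0.6802 mm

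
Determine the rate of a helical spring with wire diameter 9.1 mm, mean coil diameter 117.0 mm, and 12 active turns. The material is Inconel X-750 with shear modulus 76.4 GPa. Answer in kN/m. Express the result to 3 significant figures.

3.41 kN/m

k = Gd⁴/(8D³N_a) = (76.4×10³ × 9.1⁴) / (8 × 117.0³ × 12)
  = 5.23913e+08 / 1.53755e+08 = 3.4075 N/mm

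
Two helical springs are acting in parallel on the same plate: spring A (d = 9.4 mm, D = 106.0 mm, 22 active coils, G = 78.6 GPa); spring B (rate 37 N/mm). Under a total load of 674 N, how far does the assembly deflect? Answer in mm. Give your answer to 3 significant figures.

16.9 mm

k_A = Gd⁴/(8D³N_a) = (78.6×10³)(9.4⁴)/(8·106.0³·22) = 2.9275 N/mm
Parallel: k_eq = 2.9275 + 37 = 39.928 N/mm
δ = F/k_eq = 674/39.928 = 16.881 mm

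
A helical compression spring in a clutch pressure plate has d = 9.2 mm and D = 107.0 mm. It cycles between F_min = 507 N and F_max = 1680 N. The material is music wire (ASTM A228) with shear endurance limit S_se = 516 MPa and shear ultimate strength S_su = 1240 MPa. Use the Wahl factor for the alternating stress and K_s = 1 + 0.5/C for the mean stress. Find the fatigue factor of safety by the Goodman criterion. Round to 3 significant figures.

C = D/d = 107.0/9.2 = 11.6304; K_W = (4C−1)/(4C−4)+0.615/C = 1.1234; K_s = 1+0.5/C = 1.0430
F_a = (F_max−F_min)/2 = 586.5 N; F_m = (F_max+F_min)/2 = 1093.5 N
τ_a = K_W·8F_aD/(πd³) = 1.1234 × 205.22 = 230.56 MPa
τ_m = K_s·8F_mD/(πd³) = 1.0430 × 382.63 = 399.08 MPa
Goodman: 1/n_f = τ_a/S_se + τ_m/S_su = 230.56/516 + 399.08/1240 = 0.44681 + 0.32184 = 0.76865
n_f = 1/0.76865 = 1.301

1.30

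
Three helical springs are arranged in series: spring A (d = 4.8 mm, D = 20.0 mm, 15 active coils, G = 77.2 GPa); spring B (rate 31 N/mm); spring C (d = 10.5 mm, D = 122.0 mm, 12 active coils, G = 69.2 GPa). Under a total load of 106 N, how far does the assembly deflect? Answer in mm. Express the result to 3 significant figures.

27.9 mm

k_A = Gd⁴/(8D³N_a) = (77.2×10³)(4.8⁴)/(8·20.0³·15) = 42.689 N/mm
k_C = Gd⁴/(8D³N_a) = (69.2×10³)(10.5⁴)/(8·122.0³·12) = 4.8252 N/mm
Series: 1/k_eq = 1/42.689 + 1/31 + 1/4.8252 = 0.26293; k_eq = 3.8033 N/mm
δ = F/k_eq = 106/3.8033 = 27.871 mm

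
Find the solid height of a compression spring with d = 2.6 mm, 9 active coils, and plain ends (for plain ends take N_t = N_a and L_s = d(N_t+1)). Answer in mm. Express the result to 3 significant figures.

plain ends: N_t = N_a = 9
L_s = d·(N_t+1) = 2.6 × 10 = 26 mm

26.0 mm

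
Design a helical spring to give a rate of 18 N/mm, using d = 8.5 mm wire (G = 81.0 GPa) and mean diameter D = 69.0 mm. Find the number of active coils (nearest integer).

9

N_a = Gd⁴/(8D³k) = (81.0×10³ × 8.5⁴)/(8 × 69.0³ × 18)
    = 4.22825e+08 / 4.73053e+07 = 8.938 → 9 coils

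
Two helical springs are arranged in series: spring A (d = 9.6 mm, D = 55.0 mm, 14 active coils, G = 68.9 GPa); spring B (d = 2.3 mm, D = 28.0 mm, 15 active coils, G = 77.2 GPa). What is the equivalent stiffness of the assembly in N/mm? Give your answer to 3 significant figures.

0.799 N/mm

k_A = Gd⁴/(8D³N_a) = (68.9×10³)(9.6⁴)/(8·55.0³·14) = 31.405 N/mm
k_B = Gd⁴/(8D³N_a) = (77.2×10³)(2.3⁴)/(8·28.0³·15) = 0.82011 N/mm
Series: 1/k_eq = 1/31.405 + 1/0.82011 = 1.2512; k_eq = 0.79924 N/mm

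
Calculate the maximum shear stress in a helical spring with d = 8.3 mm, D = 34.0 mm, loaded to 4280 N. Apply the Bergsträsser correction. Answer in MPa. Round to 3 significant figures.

Spring index C = D/d = 34.0/8.3 = 4.0964
K_B = (4C+2)/(4C−3) = 18.386/13.386 = 1.3735
τ₀ = 8FD/(πd³) = 8·4280·34.0/(π·8.3³) = 1.16416e+06/1796.3 = 648.08 MPa
τ_max = K·τ₀ = 1.3735 × 648.08 = 890.16 MPa

890 MPa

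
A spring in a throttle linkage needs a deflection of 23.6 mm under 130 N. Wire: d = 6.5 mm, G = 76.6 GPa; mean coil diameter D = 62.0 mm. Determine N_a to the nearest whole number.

Required rate k = F/δ = 130/23.6 = 5.5085 N/mm
N_a = Gd⁴/(8D³k) = (76.6×10³ × 6.5⁴)/(8 × 62.0³ × 5.5085)
    = 1.36736e+08 / 1.05026e+07 = 13.02 → 13 coils

13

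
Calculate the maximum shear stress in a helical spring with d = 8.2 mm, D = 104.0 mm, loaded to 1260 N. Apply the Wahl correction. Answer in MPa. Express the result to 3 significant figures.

673 MPa

Spring index C = D/d = 104.0/8.2 = 12.6829
K_W = (4C−1)/(4C−4) + 0.615/C = 49.732/46.732 + 0.0485 = 1.1127
τ₀ = 8FD/(πd³) = 8·1260·104.0/(π·8.2³) = 1.04832e+06/1732.2 = 605.2 MPa
τ_max = K·τ₀ = 1.1127 × 605.2 = 673.4 MPa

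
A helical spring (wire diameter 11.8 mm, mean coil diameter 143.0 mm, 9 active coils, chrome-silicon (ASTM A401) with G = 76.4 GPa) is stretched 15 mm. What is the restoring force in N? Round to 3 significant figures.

106 N

k = Gd⁴/(8D³N_a) = (76.4×10³)(11.8⁴)/(8·143.0³·9) = 7.0353 N/mm
F = k·δ = 7.0353 × 15 = 105.53 N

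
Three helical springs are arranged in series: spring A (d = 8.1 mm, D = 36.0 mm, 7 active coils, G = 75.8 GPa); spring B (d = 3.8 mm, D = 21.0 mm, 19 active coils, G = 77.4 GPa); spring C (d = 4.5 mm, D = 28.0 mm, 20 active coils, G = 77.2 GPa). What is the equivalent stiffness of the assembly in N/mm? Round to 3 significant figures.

4.85 N/mm

k_A = Gd⁴/(8D³N_a) = (75.8×10³)(8.1⁴)/(8·36.0³·7) = 124.89 N/mm
k_B = Gd⁴/(8D³N_a) = (77.4×10³)(3.8⁴)/(8·21.0³·19) = 11.465 N/mm
k_C = Gd⁴/(8D³N_a) = (77.2×10³)(4.5⁴)/(8·28.0³·20) = 9.0131 N/mm
Series: 1/k_eq = 1/124.89 + 1/11.465 + 1/9.0131 = 0.20618; k_eq = 4.8502 N/mm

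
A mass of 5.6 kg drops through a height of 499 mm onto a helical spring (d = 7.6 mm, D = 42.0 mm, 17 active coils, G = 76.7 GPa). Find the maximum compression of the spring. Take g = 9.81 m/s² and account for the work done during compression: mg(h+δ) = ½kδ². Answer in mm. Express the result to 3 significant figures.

48.7 mm

k = Gd⁴/(8D³N_a) = (76.7×10³)(7.6⁴)/(8·42.0³·17) = 25.396 N/mm
W = mg = 5.6 × 9.81 = 54.936 N
½kδ² − Wδ − Wh = 0 → δ = (W + √(W² + 2kWh))/k
δ = (54.936 + √(3018 + 1.39236e+06))/25.396 = (54.936 + 1181.3)/25.396 = 48.677 mm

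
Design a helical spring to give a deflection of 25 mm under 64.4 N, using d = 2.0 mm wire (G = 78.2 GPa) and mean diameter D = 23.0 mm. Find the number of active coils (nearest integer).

5

Required rate k = F/δ = 64.4/25 = 2.576 N/mm
N_a = Gd⁴/(8D³k) = (78.2×10³ × 2.0⁴)/(8 × 23.0³ × 2.576)
    = 1.2512e+06 / 250738 = 4.99 → 5 coils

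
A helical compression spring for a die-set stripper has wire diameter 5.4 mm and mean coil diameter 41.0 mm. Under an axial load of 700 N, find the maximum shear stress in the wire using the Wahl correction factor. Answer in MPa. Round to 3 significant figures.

555 MPa

Spring index C = D/d = 41.0/5.4 = 7.5926
K_W = (4C−1)/(4C−4) + 0.615/C = 29.370/26.370 + 0.0810 = 1.1948
τ₀ = 8FD/(πd³) = 8·700·41.0/(π·5.4³) = 229600/494.69 = 464.13 MPa
τ_max = K·τ₀ = 1.1948 × 464.13 = 554.53 MPa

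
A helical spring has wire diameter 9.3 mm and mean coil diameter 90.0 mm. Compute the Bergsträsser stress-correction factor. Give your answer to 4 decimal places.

1.1400

C = D/d = 90.0/9.3 = 9.6774
K_B = (4C+2)/(4C−3) = 40.710/35.710 = 1.1400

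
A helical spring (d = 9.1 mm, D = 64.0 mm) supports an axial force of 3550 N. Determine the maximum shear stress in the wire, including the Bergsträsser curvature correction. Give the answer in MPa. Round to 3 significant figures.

Spring index C = D/d = 64.0/9.1 = 7.0330
K_B = (4C+2)/(4C−3) = 30.132/25.132 = 1.1990
τ₀ = 8FD/(πd³) = 8·3550·64.0/(π·9.1³) = 1.8176e+06/2367.4 = 767.76 MPa
τ_max = K·τ₀ = 1.1990 × 767.76 = 920.5 MPa

921 MPa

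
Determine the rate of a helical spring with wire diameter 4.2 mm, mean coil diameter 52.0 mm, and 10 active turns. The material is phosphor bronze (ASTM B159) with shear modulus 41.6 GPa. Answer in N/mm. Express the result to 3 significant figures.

1.15 N/mm

k = Gd⁴/(8D³N_a) = (41.6×10³ × 4.2⁴) / (8 × 52.0³ × 10)
  = 1.29447e+07 / 1.12486e+07 = 1.1508 N/mm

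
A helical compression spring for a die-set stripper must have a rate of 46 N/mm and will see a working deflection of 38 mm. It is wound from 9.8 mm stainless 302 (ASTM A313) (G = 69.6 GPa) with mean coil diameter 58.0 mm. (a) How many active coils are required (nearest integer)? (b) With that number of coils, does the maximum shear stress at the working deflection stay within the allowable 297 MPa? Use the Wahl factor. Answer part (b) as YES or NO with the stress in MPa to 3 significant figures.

(a) 9 coils; (b) NO, τ_max = 342 MPa

N_a = Gd⁴/(8D³k) = (69.6×10³)(9.8⁴)/(8·58.0³·46) = 8.941 → N_a = 9
Actual rate k = Gd⁴/(8D³·9) = 45.698 N/mm
Working load F = kδ = 45.698·38 = 1736.5 N
C = 58.0/9.8 = 5.9184; K_W = (4C−1)/(4C−4)+0.615/C = 1.2564
τ_max = K_W·8FD/(πd³) = 1.2564·272.5 = 342.37 MPa
τ_max > 297 MPa → exceeds allowable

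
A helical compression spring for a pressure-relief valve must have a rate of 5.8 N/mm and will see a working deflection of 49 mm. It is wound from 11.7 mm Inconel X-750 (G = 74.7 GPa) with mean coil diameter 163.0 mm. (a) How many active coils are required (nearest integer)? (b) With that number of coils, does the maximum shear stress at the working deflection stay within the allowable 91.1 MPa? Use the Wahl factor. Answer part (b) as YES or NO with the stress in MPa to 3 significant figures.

(a) 7 coils; (b) YES, τ_max = 80.8 MPa

N_a = Gd⁴/(8D³k) = (74.7×10³)(11.7⁴)/(8·163.0³·5.8) = 6.966 → N_a = 7
Actual rate k = Gd⁴/(8D³·7) = 5.7718 N/mm
Working load F = kδ = 5.7718·49 = 282.82 N
C = 163.0/11.7 = 13.9316; K_W = (4C−1)/(4C−4)+0.615/C = 1.1021
τ_max = K_W·8FD/(πd³) = 1.1021·73.296 = 80.782 MPa
τ_max ≤ 91.1 MPa → acceptable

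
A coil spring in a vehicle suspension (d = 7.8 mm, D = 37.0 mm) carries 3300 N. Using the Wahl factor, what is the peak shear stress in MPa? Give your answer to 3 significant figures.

Spring index C = D/d = 37.0/7.8 = 4.7436
K_W = (4C−1)/(4C−4) + 0.615/C = 17.974/14.974 + 0.1296 = 1.3300
τ₀ = 8FD/(πd³) = 8·3300·37.0/(π·7.8³) = 976800/1490.8 = 655.2 MPa
τ_max = K·τ₀ = 1.3300 × 655.2 = 871.41 MPa

871 MPa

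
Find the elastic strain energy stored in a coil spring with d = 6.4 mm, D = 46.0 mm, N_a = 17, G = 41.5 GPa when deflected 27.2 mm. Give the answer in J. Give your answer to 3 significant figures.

1.95 J

k = Gd⁴/(8D³N_a) = (41.5×10³)(6.4⁴)/(8·46.0³·17) = 5.2596 N/mm
U = ½kδ² = 0.5 × 5.2596 × 27.2² = 1945.6 N·mm = 1.9456 J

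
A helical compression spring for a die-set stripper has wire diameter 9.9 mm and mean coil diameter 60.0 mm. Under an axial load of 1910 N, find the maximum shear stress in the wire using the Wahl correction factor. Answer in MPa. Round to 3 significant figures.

376 MPa

Spring index C = D/d = 60.0/9.9 = 6.0606
K_W = (4C−1)/(4C−4) + 0.615/C = 23.242/20.242 + 0.1015 = 1.2497
τ₀ = 8FD/(πd³) = 8·1910·60.0/(π·9.9³) = 916800/3048.3 = 300.76 MPa
τ_max = K·τ₀ = 1.2497 × 300.76 = 375.85 MPa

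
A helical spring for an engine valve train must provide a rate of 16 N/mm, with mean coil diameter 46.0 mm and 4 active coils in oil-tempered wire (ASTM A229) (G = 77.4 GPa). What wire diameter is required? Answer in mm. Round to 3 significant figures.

5.04 mm

d = (8D³N_a·k / G)^(1/4) = (8·46.0³·4·16 / (77.4×10³))^0.25
  = (643.88)^0.25 = 5.0373 mm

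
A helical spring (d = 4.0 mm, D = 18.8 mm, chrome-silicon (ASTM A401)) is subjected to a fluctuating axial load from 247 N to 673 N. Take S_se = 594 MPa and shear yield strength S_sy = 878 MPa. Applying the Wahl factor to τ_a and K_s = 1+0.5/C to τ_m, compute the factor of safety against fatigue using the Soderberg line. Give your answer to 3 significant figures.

1.26

C = D/d = 18.8/4.0 = 4.7000; K_W = (4C−1)/(4C−4)+0.615/C = 1.3336; K_s = 1+0.5/C = 1.1064
F_a = (F_max−F_min)/2 = 213 N; F_m = (F_max+F_min)/2 = 460 N
τ_a = K_W·8F_aD/(πd³) = 1.3336 × 159.33 = 212.48 MPa
τ_m = K_s·8F_mD/(πd³) = 1.1064 × 344.09 = 380.7 MPa
Soderberg: 1/n_f = τ_a/S_se + τ_m/S_sy = 212.48/594 + 380.7/878 = 0.35770 + 0.43360 = 0.7913
n_f = 1/0.7913 = 1.264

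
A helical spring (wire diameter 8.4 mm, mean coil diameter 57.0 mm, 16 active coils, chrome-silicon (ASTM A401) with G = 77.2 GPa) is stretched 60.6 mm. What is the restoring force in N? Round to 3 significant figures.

983 N

k = Gd⁴/(8D³N_a) = (77.2×10³)(8.4⁴)/(8·57.0³·16) = 16.214 N/mm
F = k·δ = 16.214 × 60.6 = 982.59 N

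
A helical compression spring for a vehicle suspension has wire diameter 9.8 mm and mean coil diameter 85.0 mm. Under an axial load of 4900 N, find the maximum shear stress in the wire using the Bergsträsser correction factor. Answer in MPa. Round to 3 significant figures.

Spring index C = D/d = 85.0/9.8 = 8.6735
K_B = (4C+2)/(4C−3) = 36.694/31.694 = 1.1578
τ₀ = 8FD/(πd³) = 8·4900·85.0/(π·9.8³) = 3.332e+06/2956.8 = 1126.9 MPa
τ_max = K·τ₀ = 1.1578 × 1126.9 = 1304.7 MPa

1300 MPa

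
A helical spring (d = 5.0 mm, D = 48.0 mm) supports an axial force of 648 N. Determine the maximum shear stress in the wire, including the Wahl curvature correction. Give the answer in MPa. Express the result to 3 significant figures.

Spring index C = D/d = 48.0/5.0 = 9.6000
K_W = (4C−1)/(4C−4) + 0.615/C = 37.400/34.400 + 0.0641 = 1.1513
τ₀ = 8FD/(πd³) = 8·648·48.0/(π·5.0³) = 248832/392.7 = 633.65 MPa
τ_max = K·τ₀ = 1.1513 × 633.65 = 729.5 MPa

729 MPa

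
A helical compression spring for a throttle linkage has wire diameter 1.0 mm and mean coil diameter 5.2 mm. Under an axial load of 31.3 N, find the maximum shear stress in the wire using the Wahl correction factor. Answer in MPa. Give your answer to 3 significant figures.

Spring index C = D/d = 5.2/1.0 = 5.2000
K_W = (4C−1)/(4C−4) + 0.615/C = 19.800/16.800 + 0.1183 = 1.2968
τ₀ = 8FD/(πd³) = 8·31.3·5.2/(π·1.0³) = 1302.08/3.1416 = 414.46 MPa
τ_max = K·τ₀ = 1.2968 × 414.46 = 537.49 MPa

537 MPa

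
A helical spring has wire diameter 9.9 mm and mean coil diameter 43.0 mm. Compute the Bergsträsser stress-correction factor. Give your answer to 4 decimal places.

1.3479

C = D/d = 43.0/9.9 = 4.3434
K_B = (4C+2)/(4C−3) = 19.374/14.374 = 1.3479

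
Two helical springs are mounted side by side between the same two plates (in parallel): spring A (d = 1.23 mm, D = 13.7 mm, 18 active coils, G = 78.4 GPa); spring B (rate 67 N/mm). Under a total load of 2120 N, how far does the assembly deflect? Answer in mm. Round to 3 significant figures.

31.4 mm

k_A = Gd⁴/(8D³N_a) = (78.4×10³)(1.23⁴)/(8·13.7³·18) = 0.48463 N/mm
Parallel: k_eq = 0.48463 + 67 = 67.485 N/mm
δ = F/k_eq = 2120/67.485 = 31.415 mm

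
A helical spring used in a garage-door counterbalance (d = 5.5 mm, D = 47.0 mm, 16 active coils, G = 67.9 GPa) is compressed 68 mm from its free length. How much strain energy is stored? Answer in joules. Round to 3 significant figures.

k = Gd⁴/(8D³N_a) = (67.9×10³)(5.5⁴)/(8·47.0³·16) = 4.6754 N/mm
U = ½kδ² = 0.5 × 4.6754 × 68² = 10809 N·mm = 10.809 J

10.8 J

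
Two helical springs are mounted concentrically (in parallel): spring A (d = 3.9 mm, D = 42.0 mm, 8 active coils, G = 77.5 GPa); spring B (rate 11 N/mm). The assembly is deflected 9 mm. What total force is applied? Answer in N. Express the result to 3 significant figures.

k_A = Gd⁴/(8D³N_a) = (77.5×10³)(3.9⁴)/(8·42.0³·8) = 3.7812 N/mm
Parallel: k_eq = 3.7812 + 11 = 14.781 N/mm
F = k_eq·δ = 14.781·9 = 133.03 N

133 N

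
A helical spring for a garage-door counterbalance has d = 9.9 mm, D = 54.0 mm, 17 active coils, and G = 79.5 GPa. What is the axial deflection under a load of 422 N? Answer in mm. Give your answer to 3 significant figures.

11.8 mm

k = Gd⁴/(8D³N_a) = (79.5×10³)(9.9⁴)/(8·54.0³·17) = 35.661 N/mm
δ = F/k = 422 / 35.661 = 11.834 mm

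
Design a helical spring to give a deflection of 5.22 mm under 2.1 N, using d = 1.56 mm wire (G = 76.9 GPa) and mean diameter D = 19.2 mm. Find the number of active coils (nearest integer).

20

Required rate k = F/δ = 2.1/5.22 = 0.4023 N/mm
N_a = Gd⁴/(8D³k) = (76.9×10³ × 1.56⁴)/(8 × 19.2³ × 0.4023)
    = 455433 / 22779.4 = 19.99 → 20 coils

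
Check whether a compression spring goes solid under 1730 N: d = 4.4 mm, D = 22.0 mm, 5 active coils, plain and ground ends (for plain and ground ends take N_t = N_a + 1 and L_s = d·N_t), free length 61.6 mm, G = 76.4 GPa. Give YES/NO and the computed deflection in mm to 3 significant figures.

NO, δ = 25.7 mm

k = Gd⁴/(8D³N_a) = (76.4×10³)(4.4⁴)/(8·22.0³·5) = 67.232 N/mm
N_t = 6; L_s = 4.4·6 = 26.4 mm; δ_solid = L₀ − L_s = 61.6 − 26.4 = 35.2 mm
δ = F/k = 1730/67.232 = 25.732 mm
δ < δ_solid → spring does not go solid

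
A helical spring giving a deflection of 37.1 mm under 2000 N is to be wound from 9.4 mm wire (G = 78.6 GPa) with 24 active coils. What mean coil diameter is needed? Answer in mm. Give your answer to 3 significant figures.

Required rate k = F/δ = 2000/37.1 = 53.908 N/mm
D = (Gd⁴/(8N_a·k))^(1/3) = (78.6×10³·9.4⁴/(8·24·53.908))^(1/3)
  = (59289.3)^(1/3) = 38.9935 mm

39.0 mm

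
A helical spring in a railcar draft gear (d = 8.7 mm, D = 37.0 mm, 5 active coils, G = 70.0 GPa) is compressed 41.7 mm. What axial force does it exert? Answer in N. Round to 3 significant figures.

k = Gd⁴/(8D³N_a) = (70.0×10³)(8.7⁴)/(8·37.0³·5) = 197.93 N/mm
F = k·δ = 197.93 × 41.7 = 8253.6 N

8250 N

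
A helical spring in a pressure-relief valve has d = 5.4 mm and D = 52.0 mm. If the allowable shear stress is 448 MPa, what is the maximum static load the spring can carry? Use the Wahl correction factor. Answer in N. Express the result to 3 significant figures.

463 N

C = D/d = 52.0/5.4 = 9.6296
K_W = (4C−1)/(4C−4) + 0.615/C = 37.519/34.519 + 0.0639 = 1.1508
τ_max = K·8FD/(πd³) → F_max = τ_allow·πd³/(8DK)
F_max = 448·π·5.4³/(8·52.0·1.1508) = 2.2162e+05/478.72 = 462.94 N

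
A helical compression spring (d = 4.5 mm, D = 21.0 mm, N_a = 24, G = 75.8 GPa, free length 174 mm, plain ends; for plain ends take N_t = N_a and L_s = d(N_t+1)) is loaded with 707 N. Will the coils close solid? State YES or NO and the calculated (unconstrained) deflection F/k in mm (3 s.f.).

NO, δ = 40.4 mm

k = Gd⁴/(8D³N_a) = (75.8×10³)(4.5⁴)/(8·21.0³·24) = 17.481 N/mm
N_t = 24; L_s = 4.5·25 = 112.5 mm; δ_solid = L₀ − L_s = 174 − 112.5 = 61.5 mm
δ = F/k = 707/17.481 = 40.444 mm
δ < δ_solid → spring does not go solid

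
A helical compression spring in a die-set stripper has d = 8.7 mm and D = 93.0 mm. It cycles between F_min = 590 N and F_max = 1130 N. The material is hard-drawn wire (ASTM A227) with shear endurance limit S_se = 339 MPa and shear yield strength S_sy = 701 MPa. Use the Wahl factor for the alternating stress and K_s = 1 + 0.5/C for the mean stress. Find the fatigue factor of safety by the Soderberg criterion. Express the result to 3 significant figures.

1.27

C = D/d = 93.0/8.7 = 10.6897; K_W = (4C−1)/(4C−4)+0.615/C = 1.1349; K_s = 1+0.5/C = 1.0468
F_a = (F_max−F_min)/2 = 270 N; F_m = (F_max+F_min)/2 = 860 N
τ_a = K_W·8F_aD/(πd³) = 1.1349 × 97.102 = 110.2 MPa
τ_m = K_s·8F_mD/(πd³) = 1.0468 × 309.29 = 323.76 MPa
Soderberg: 1/n_f = τ_a/S_se + τ_m/S_sy = 110.2/339 + 323.76/701 = 0.32509 + 0.46185 = 0.78694
n_f = 1/0.78694 = 1.271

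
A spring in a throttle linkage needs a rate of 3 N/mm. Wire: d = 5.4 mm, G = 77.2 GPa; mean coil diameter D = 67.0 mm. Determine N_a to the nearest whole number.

9

N_a = Gd⁴/(8D³k) = (77.2×10³ × 5.4⁴)/(8 × 67.0³ × 3)
    = 6.56436e+07 / 7.21831e+06 = 9.094 → 9 coils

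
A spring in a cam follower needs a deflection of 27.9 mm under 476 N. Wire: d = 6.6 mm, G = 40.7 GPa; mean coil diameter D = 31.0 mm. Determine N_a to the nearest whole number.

19

Required rate k = F/δ = 476/27.9 = 17.061 N/mm
N_a = Gd⁴/(8D³k) = (40.7×10³ × 6.6⁴)/(8 × 31.0³ × 17.061)
    = 7.72272e+07 / 4.0661e+06 = 18.99 → 19 coils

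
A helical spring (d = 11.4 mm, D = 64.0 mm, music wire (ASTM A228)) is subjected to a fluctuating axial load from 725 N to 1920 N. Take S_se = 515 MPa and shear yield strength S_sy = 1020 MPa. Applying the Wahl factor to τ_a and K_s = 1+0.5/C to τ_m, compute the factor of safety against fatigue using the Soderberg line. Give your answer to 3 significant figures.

C = D/d = 64.0/11.4 = 5.6140; K_W = (4C−1)/(4C−4)+0.615/C = 1.2721; K_s = 1+0.5/C = 1.0891
F_a = (F_max−F_min)/2 = 597.5 N; F_m = (F_max+F_min)/2 = 1322.5 N
τ_a = K_W·8F_aD/(πd³) = 1.2721 × 65.727 = 83.611 MPa
τ_m = K_s·8F_mD/(πd³) = 1.0891 × 145.48 = 158.44 MPa
Soderberg: 1/n_f = τ_a/S_se + τ_m/S_sy = 83.611/515 + 158.44/1020 = 0.16235 + 0.15533 = 0.31768
n_f = 1/0.31768 = 3.148

3.15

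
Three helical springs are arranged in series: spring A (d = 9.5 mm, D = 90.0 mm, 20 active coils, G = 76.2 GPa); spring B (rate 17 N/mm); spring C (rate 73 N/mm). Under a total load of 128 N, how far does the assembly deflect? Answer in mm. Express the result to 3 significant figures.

k_A = Gd⁴/(8D³N_a) = (76.2×10³)(9.5⁴)/(8·90.0³·20) = 5.3211 N/mm
Series: 1/k_eq = 1/5.3211 + 1/17 + 1/73 = 0.26045; k_eq = 3.8395 N/mm
δ = F/k_eq = 128/3.8395 = 33.338 mm

33.3 mm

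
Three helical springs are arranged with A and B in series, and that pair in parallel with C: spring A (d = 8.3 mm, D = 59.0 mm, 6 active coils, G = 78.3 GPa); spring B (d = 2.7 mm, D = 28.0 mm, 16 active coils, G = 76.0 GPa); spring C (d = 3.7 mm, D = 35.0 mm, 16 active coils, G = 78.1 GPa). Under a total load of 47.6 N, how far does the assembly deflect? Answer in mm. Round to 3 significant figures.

k_A = Gd⁴/(8D³N_a) = (78.3×10³)(8.3⁴)/(8·59.0³·6) = 37.694 N/mm
k_B = Gd⁴/(8D³N_a) = (76.0×10³)(2.7⁴)/(8·28.0³·16) = 1.4374 N/mm
k_C = Gd⁴/(8D³N_a) = (78.1×10³)(3.7⁴)/(8·35.0³·16) = 2.6671 N/mm
Springs A,B series: k_AB = 1/(1/37.694+1/1.4374) = 1.3846 N/mm; parallel with C: k_eq = 1.3846+2.6671 = 4.0518 N/mm
δ = F/k_eq = 47.6/4.0518 = 11.748 mm

11.7 mm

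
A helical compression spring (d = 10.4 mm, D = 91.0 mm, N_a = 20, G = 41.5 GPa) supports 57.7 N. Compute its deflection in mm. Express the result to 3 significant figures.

k = Gd⁴/(8D³N_a) = (41.5×10³)(10.4⁴)/(8·91.0³·20) = 4.0266 N/mm
δ = F/k = 57.7 / 4.0266 = 14.33 mm

14.3 mm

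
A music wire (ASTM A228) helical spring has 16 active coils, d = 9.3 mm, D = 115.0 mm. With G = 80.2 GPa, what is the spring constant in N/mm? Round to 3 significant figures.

3.08 N/mm

k = Gd⁴/(8D³N_a) = (80.2×10³ × 9.3⁴) / (8 × 115.0³ × 16)
  = 5.99938e+08 / 1.94672e+08 = 3.0818 N/mm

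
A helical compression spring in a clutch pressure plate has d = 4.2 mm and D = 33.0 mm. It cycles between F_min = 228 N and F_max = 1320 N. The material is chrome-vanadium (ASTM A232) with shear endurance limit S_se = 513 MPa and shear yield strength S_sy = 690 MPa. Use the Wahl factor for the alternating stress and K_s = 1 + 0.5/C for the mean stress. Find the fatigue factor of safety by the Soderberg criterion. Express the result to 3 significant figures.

C = D/d = 33.0/4.2 = 7.8571; K_W = (4C−1)/(4C−4)+0.615/C = 1.1876; K_s = 1+0.5/C = 1.0636
F_a = (F_max−F_min)/2 = 546 N; F_m = (F_max+F_min)/2 = 774 N
τ_a = K_W·8F_aD/(πd³) = 1.1876 × 619.3 = 735.51 MPa
τ_m = K_s·8F_mD/(πd³) = 1.0636 × 877.9 = 933.77 MPa
Soderberg: 1/n_f = τ_a/S_se + τ_m/S_sy = 735.51/513 + 933.77/690 = 1.43374 + 1.35329 = 2.787
n_f = 1/2.787 = 0.3588

0.359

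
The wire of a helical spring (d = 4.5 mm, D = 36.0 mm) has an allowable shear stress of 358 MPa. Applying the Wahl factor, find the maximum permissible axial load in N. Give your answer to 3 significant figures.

301 N

C = D/d = 36.0/4.5 = 8.0000
K_W = (4C−1)/(4C−4) + 0.615/C = 31.000/28.000 + 0.0769 = 1.1840
τ_max = K·8FD/(πd³) → F_max = τ_allow·πd³/(8DK)
F_max = 358·π·4.5³/(8·36.0·1.1840) = 1.0249e+05/341 = 300.55 N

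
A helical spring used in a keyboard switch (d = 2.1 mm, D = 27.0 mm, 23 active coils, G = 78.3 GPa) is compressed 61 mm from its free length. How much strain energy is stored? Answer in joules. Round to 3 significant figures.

k = Gd⁴/(8D³N_a) = (78.3×10³)(2.1⁴)/(8·27.0³·23) = 0.42046 N/mm
U = ½kδ² = 0.5 × 0.42046 × 61² = 782.28 N·mm = 0.78228 J

0.782 J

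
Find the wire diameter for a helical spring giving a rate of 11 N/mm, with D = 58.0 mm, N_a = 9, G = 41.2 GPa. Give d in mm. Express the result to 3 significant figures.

7.83 mm

d = (8D³N_a·k / G)^(1/4) = (8·58.0³·9·11 / (41.2×10³))^0.25
  = (3750.7)^0.25 = 7.8258 mm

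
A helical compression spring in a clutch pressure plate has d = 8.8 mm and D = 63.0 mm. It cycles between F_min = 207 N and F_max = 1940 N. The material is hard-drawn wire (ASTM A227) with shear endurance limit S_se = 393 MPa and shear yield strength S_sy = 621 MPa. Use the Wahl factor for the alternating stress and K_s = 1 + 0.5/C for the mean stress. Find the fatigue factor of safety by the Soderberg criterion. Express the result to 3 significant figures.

C = D/d = 63.0/8.8 = 7.1591; K_W = (4C−1)/(4C−4)+0.615/C = 1.2077; K_s = 1+0.5/C = 1.0698
F_a = (F_max−F_min)/2 = 866.5 N; F_m = (F_max+F_min)/2 = 1073.5 N
τ_a = K_W·8F_aD/(πd³) = 1.2077 × 203.99 = 246.35 MPa
τ_m = K_s·8F_mD/(πd³) = 1.0698 × 252.72 = 270.37 MPa
Soderberg: 1/n_f = τ_a/S_se + τ_m/S_sy = 246.35/393 + 270.37/621 = 0.62684 + 0.43537 = 1.0622
n_f = 1/1.0622 = 0.9414

0.941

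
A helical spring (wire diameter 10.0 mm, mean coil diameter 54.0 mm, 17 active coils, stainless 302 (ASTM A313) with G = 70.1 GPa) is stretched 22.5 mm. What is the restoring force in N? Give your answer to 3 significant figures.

k = Gd⁴/(8D³N_a) = (70.1×10³)(10.0⁴)/(8·54.0³·17) = 32.734 N/mm
F = k·δ = 32.734 × 22.5 = 736.51 N

737 N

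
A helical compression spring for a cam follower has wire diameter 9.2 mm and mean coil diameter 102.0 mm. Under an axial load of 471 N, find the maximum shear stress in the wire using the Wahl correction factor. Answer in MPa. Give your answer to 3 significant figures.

178 MPa

Spring index C = D/d = 102.0/9.2 = 11.0870
K_W = (4C−1)/(4C−4) + 0.615/C = 43.348/40.348 + 0.0555 = 1.1298
τ₀ = 8FD/(πd³) = 8·471·102.0/(π·9.2³) = 384336/2446.3 = 157.11 MPa
τ_max = K·τ₀ = 1.1298 × 157.11 = 177.5 MPa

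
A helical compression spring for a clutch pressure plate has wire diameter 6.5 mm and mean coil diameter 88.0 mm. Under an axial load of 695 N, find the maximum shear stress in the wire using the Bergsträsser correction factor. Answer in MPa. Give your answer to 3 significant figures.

Spring index C = D/d = 88.0/6.5 = 13.5385
K_B = (4C+2)/(4C−3) = 56.154/51.154 = 1.0977
τ₀ = 8FD/(πd³) = 8·695·88.0/(π·6.5³) = 489280/862.76 = 567.11 MPa
τ_max = K·τ₀ = 1.0977 × 567.11 = 622.54 MPa

623 MPa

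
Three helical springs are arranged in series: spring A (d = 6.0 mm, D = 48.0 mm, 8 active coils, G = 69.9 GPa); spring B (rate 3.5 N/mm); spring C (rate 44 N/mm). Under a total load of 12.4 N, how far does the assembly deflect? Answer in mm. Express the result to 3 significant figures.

k_A = Gd⁴/(8D³N_a) = (69.9×10³)(6.0⁴)/(8·48.0³·8) = 12.799 N/mm
Series: 1/k_eq = 1/12.799 + 1/3.5 + 1/44 = 0.38657; k_eq = 2.5868 N/mm
δ = F/k_eq = 12.4/2.5868 = 4.7935 mm

4.79 mm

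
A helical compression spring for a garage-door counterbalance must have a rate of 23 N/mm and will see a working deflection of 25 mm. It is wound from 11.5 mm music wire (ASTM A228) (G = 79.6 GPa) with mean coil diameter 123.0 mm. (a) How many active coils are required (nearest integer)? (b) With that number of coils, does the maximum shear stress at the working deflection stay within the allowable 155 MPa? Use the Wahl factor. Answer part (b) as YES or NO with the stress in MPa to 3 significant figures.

N_a = Gd⁴/(8D³k) = (79.6×10³)(11.5⁴)/(8·123.0³·23) = 4.066 → N_a = 4
Actual rate k = Gd⁴/(8D³·4) = 23.38 N/mm
Working load F = kδ = 23.38·25 = 584.49 N
C = 123.0/11.5 = 10.6957; K_W = (4C−1)/(4C−4)+0.615/C = 1.1349
τ_max = K_W·8FD/(πd³) = 1.1349·120.37 = 136.61 MPa
τ_max ≤ 155 MPa → acceptable

(a) 4 coils; (b) YES, τ_max = 137 MPa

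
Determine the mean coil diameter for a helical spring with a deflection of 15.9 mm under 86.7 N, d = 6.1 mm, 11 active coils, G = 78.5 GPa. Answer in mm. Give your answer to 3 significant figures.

61.0 mm

Required rate k = F/δ = 86.7/15.9 = 5.4528 N/mm
D = (Gd⁴/(8N_a·k))^(1/3) = (78.5×10³·6.1⁴/(8·11·5.4528))^(1/3)
  = (226508)^(1/3) = 60.9576 mm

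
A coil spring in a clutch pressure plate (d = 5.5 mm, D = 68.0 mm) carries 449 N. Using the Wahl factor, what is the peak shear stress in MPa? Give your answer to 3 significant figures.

521 MPa

Spring index C = D/d = 68.0/5.5 = 12.3636
K_W = (4C−1)/(4C−4) + 0.615/C = 48.455/45.455 + 0.0497 = 1.1157
τ₀ = 8FD/(πd³) = 8·449·68.0/(π·5.5³) = 244256/522.68 = 467.31 MPa
τ_max = K·τ₀ = 1.1157 × 467.31 = 521.4 MPa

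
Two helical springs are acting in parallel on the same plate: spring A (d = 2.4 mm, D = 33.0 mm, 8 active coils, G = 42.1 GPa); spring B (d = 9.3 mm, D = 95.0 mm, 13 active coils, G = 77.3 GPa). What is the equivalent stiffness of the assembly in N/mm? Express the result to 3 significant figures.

k_A = Gd⁴/(8D³N_a) = (42.1×10³)(2.4⁴)/(8·33.0³·8) = 0.6073 N/mm
k_B = Gd⁴/(8D³N_a) = (77.3×10³)(9.3⁴)/(8·95.0³·13) = 6.485 N/mm
Parallel: k_eq = 0.6073 + 6.485 = 7.0923 N/mm

7.09 N/mm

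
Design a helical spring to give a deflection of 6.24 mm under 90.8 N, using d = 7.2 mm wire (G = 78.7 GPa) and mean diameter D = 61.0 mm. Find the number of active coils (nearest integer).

8

Required rate k = F/δ = 90.8/6.24 = 14.551 N/mm
N_a = Gd⁴/(8D³k) = (78.7×10³ × 7.2⁴)/(8 × 61.0³ × 14.551)
    = 2.11497e+08 / 2.64229e+07 = 8.004 → 8 coils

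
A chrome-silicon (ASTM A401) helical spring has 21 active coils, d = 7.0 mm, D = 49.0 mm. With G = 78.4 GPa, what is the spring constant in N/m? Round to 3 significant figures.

k = Gd⁴/(8D³N_a) = (78.4×10³ × 7.0⁴) / (8 × 49.0³ × 21)
  = 1.88238e+08 / 1.9765e+07 = 9.5238 N/mm = 9523.8 N/m

9520 N/m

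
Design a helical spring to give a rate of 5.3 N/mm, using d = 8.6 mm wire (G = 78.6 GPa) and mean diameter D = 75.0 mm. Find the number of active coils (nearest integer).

N_a = Gd⁴/(8D³k) = (78.6×10³ × 8.6⁴)/(8 × 75.0³ × 5.3)
    = 4.29948e+08 / 1.78875e+07 = 24.04 → 24 coils

24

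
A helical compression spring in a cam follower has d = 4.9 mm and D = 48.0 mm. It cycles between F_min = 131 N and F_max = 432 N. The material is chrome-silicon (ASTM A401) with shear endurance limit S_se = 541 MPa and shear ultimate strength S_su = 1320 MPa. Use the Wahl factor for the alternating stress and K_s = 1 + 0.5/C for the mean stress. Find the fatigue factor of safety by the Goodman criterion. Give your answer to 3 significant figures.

1.77

C = D/d = 48.0/4.9 = 9.7959; K_W = (4C−1)/(4C−4)+0.615/C = 1.1480; K_s = 1+0.5/C = 1.0510
F_a = (F_max−F_min)/2 = 150.5 N; F_m = (F_max+F_min)/2 = 281.5 N
τ_a = K_W·8F_aD/(πd³) = 1.1480 × 156.36 = 179.51 MPa
τ_m = K_s·8F_mD/(πd³) = 1.0510 × 292.46 = 307.39 MPa
Goodman: 1/n_f = τ_a/S_se + τ_m/S_su = 179.51/541 + 307.39/1320 = 0.33181 + 0.23287 = 0.56468
n_f = 1/0.56468 = 1.771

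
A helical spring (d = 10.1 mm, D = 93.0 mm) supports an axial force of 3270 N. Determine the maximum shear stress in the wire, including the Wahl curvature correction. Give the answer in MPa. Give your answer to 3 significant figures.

871 MPa

Spring index C = D/d = 93.0/10.1 = 9.2079
K_W = (4C−1)/(4C−4) + 0.615/C = 35.832/32.832 + 0.0668 = 1.1582
τ₀ = 8FD/(πd³) = 8·3270·93.0/(π·10.1³) = 2.43288e+06/3236.8 = 751.63 MPa
τ_max = K·τ₀ = 1.1582 × 751.63 = 870.52 MPa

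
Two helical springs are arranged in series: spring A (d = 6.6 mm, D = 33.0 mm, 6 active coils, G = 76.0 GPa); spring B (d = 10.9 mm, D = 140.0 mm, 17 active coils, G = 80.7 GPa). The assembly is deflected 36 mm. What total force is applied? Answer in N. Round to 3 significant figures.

106 N

k_A = Gd⁴/(8D³N_a) = (76.0×10³)(6.6⁴)/(8·33.0³·6) = 83.6 N/mm
k_B = Gd⁴/(8D³N_a) = (80.7×10³)(10.9⁴)/(8·140.0³·17) = 3.0525 N/mm
Series: 1/k_eq = 1/83.6 + 1/3.0525 = 0.33956; k_eq = 2.945 N/mm
F = k_eq·δ = 2.945·36 = 106.02 N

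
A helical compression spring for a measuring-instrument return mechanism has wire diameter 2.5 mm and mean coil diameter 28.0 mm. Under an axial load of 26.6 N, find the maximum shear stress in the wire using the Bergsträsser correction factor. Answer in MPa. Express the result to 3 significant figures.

Spring index C = D/d = 28.0/2.5 = 11.2000
K_B = (4C+2)/(4C−3) = 46.800/41.800 = 1.1196
τ₀ = 8FD/(πd³) = 8·26.6·28.0/(π·2.5³) = 5958.4/49.087 = 121.38 MPa
τ_max = K·τ₀ = 1.1196 × 121.38 = 135.9 MPa

136 MPa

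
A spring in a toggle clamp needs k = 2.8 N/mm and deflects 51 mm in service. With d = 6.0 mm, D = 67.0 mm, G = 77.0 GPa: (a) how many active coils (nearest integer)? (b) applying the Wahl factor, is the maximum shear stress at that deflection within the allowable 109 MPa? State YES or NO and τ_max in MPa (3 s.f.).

N_a = Gd⁴/(8D³k) = (77.0×10³)(6.0⁴)/(8·67.0³·2.8) = 14.81 → N_a = 15
Actual rate k = Gd⁴/(8D³·15) = 2.765 N/mm
Working load F = kδ = 2.765·51 = 141.01 N
C = 67.0/6.0 = 11.1667; K_W = (4C−1)/(4C−4)+0.615/C = 1.1288
τ_max = K_W·8FD/(πd³) = 1.1288·111.38 = 125.73 MPa
τ_max > 109 MPa → exceeds allowable

(a) 15 coils; (b) NO, τ_max = 126 MPa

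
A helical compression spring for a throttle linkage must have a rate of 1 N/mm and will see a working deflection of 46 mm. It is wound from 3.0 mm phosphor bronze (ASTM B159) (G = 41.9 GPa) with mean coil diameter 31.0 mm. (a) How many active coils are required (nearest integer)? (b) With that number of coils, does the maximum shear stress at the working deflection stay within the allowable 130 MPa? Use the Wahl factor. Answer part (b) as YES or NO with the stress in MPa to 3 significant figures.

(a) 14 coils; (b) NO, τ_max = 156 MPa

N_a = Gd⁴/(8D³k) = (41.9×10³)(3.0⁴)/(8·31.0³·1) = 14.24 → N_a = 14
Actual rate k = Gd⁴/(8D³·14) = 1.0172 N/mm
Working load F = kδ = 1.0172·46 = 46.79 N
C = 31.0/3.0 = 10.3333; K_W = (4C−1)/(4C−4)+0.615/C = 1.1399
τ_max = K_W·8FD/(πd³) = 1.1399·136.8 = 155.94 MPa
τ_max > 130 MPa → exceeds allowable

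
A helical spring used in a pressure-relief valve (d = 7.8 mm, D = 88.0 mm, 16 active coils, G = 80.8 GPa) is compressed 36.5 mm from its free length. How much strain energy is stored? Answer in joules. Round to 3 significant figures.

2.28 J

k = Gd⁴/(8D³N_a) = (80.8×10³)(7.8⁴)/(8·88.0³·16) = 3.4287 N/mm
U = ½kδ² = 0.5 × 3.4287 × 36.5² = 2284 N·mm = 2.284 J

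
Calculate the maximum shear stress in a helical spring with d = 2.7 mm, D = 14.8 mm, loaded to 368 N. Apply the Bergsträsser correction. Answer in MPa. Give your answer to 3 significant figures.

Spring index C = D/d = 14.8/2.7 = 5.4815
K_B = (4C+2)/(4C−3) = 23.926/18.926 = 1.2642
τ₀ = 8FD/(πd³) = 8·368·14.8/(π·2.7³) = 43571.2/61.836 = 704.63 MPa
τ_max = K·τ₀ = 1.2642 × 704.63 = 890.78 MPa

891 MPa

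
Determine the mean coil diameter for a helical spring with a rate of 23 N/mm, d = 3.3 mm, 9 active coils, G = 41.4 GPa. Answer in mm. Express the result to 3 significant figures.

D = (Gd⁴/(8N_a·k))^(1/3) = (41.4×10³·3.3⁴/(8·9·23))^(1/3)
  = (2964.8)^(1/3) = 14.3659 mm

14.4 mm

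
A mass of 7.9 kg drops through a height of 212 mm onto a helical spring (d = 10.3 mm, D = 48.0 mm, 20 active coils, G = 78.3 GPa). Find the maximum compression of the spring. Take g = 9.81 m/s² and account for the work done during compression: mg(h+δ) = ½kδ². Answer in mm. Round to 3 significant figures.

27.3 mm

k = Gd⁴/(8D³N_a) = (78.3×10³)(10.3⁴)/(8·48.0³·20) = 49.804 N/mm
W = mg = 7.9 × 9.81 = 77.499 N
½kδ² − Wδ − Wh = 0 → δ = (W + √(W² + 2kWh))/k
δ = (77.499 + √(6006.1 + 1.63655e+06))/49.804 = (77.499 + 1281.6)/49.804 = 27.289 mm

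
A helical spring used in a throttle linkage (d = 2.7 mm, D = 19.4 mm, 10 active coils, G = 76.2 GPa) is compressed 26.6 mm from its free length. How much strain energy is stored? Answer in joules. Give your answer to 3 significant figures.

2.45 J

k = Gd⁴/(8D³N_a) = (76.2×10³)(2.7⁴)/(8·19.4³·10) = 6.9329 N/mm
U = ½kδ² = 0.5 × 6.9329 × 26.6² = 2452.7 N·mm = 2.4527 J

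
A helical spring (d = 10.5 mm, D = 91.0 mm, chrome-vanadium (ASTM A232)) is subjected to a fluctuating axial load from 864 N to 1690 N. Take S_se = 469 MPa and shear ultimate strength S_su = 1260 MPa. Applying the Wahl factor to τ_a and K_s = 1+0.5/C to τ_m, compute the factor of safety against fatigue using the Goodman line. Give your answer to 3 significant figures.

2.38

C = D/d = 91.0/10.5 = 8.6667; K_W = (4C−1)/(4C−4)+0.615/C = 1.1688; K_s = 1+0.5/C = 1.0577
F_a = (F_max−F_min)/2 = 413 N; F_m = (F_max+F_min)/2 = 1277 N
τ_a = K_W·8F_aD/(πd³) = 1.1688 × 82.673 = 96.627 MPa
τ_m = K_s·8F_mD/(πd³) = 1.0577 × 255.63 = 270.37 MPa
Goodman: 1/n_f = τ_a/S_se + τ_m/S_su = 96.627/469 + 270.37/1260 = 0.20603 + 0.21458 = 0.42061
n_f = 1/0.42061 = 2.377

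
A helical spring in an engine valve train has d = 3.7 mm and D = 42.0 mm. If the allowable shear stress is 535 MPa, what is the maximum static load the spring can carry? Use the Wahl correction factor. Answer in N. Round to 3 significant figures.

C = D/d = 42.0/3.7 = 11.3514
K_W = (4C−1)/(4C−4) + 0.615/C = 44.405/41.405 + 0.0542 = 1.1266
τ_max = K·8FD/(πd³) → F_max = τ_allow·πd³/(8DK)
F_max = 535·π·3.7³/(8·42.0·1.1266) = 85135/378.55 = 224.9 N

225 N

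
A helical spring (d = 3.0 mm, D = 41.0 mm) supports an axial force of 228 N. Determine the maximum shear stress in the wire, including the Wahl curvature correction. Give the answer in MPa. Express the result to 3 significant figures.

Spring index C = D/d = 41.0/3.0 = 13.6667
K_W = (4C−1)/(4C−4) + 0.615/C = 53.667/50.667 + 0.0450 = 1.1042
τ₀ = 8FD/(πd³) = 8·228·41.0/(π·3.0³) = 74784/84.823 = 881.65 MPa
τ_max = K·τ₀ = 1.1042 × 881.65 = 973.52 MPa

974 MPa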